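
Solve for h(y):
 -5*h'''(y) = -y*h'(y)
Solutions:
 h(y) = C1 + Integral(C2*airyai(5^(2/3)*y/5) + C3*airybi(5^(2/3)*y/5), y)


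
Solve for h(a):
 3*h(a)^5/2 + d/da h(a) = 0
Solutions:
 h(a) = -I*(1/(C1 + 6*a))^(1/4)
 h(a) = I*(1/(C1 + 6*a))^(1/4)
 h(a) = -(1/(C1 + 6*a))^(1/4)
 h(a) = (1/(C1 + 6*a))^(1/4)


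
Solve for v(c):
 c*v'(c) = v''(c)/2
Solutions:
 v(c) = C1 + C2*erfi(c)


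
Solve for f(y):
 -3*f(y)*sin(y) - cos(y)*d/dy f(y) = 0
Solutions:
 f(y) = C1*cos(y)^3


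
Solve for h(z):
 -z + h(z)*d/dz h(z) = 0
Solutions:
 h(z) = -sqrt(C1 + z^2)
 h(z) = sqrt(C1 + z^2)


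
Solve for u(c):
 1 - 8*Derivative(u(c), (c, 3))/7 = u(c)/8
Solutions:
 u(c) = C3*exp(-7^(1/3)*c/4) + (C1*sin(sqrt(3)*7^(1/3)*c/8) + C2*cos(sqrt(3)*7^(1/3)*c/8))*exp(7^(1/3)*c/8) + 8


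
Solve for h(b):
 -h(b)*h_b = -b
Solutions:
 h(b) = -sqrt(C1 + b^2)
 h(b) = sqrt(C1 + b^2)


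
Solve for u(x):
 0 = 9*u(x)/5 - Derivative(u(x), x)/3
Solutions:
 u(x) = C1*exp(27*x/5)


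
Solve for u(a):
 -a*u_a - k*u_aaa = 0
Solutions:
 u(a) = C1 + Integral(C2*airyai(a*(-1/k)^(1/3)) + C3*airybi(a*(-1/k)^(1/3)), a)


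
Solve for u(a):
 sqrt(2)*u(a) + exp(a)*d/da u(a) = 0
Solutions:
 u(a) = C1*exp(sqrt(2)*exp(-a))


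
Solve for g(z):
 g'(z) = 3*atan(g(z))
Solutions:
 Integral(1/atan(_y), (_y, g(z))) = C1 + 3*z


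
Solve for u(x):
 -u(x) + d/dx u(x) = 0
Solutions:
 u(x) = C1*exp(x)


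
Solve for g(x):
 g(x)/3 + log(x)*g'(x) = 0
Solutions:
 g(x) = C1*exp(-li(x)/3)


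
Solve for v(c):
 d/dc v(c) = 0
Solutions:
 v(c) = C1


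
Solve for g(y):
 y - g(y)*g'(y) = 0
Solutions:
 g(y) = -sqrt(C1 + y^2)
 g(y) = sqrt(C1 + y^2)


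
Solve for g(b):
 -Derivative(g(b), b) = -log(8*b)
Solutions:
 g(b) = C1 + b*log(b) - b + b*log(8)


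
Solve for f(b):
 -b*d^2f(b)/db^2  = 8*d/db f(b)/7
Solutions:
 f(b) = C1 + C2/b^(1/7)


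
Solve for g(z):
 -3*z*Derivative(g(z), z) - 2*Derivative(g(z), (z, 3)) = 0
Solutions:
 g(z) = C1 + Integral(C2*airyai(-2^(2/3)*3^(1/3)*z/2) + C3*airybi(-2^(2/3)*3^(1/3)*z/2), z)


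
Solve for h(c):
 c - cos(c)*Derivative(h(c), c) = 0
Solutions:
 h(c) = C1 + Integral(c/cos(c), c)


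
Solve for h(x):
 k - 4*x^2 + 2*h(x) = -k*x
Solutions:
 h(x) = -k*x/2 - k/2 + 2*x^2


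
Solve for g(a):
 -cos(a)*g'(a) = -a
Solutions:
 g(a) = C1 + Integral(a/cos(a), a)


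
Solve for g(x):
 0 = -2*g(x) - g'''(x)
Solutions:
 g(x) = C3*exp(-2^(1/3)*x) + (C1*sin(2^(1/3)*sqrt(3)*x/2) + C2*cos(2^(1/3)*sqrt(3)*x/2))*exp(2^(1/3)*x/2)


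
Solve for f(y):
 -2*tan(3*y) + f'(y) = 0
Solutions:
 f(y) = C1 - 2*log(cos(3*y))/3


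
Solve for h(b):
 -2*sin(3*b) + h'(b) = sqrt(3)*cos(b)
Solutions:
 h(b) = C1 + sqrt(3)*sin(b) - 2*cos(3*b)/3


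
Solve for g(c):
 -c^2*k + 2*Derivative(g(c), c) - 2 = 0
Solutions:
 g(c) = C1 + c^3*k/6 + c


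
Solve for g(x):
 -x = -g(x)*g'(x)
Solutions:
 g(x) = -sqrt(C1 + x^2)
 g(x) = sqrt(C1 + x^2)


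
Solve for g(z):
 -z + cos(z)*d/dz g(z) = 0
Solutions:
 g(z) = C1 + Integral(z/cos(z), z)


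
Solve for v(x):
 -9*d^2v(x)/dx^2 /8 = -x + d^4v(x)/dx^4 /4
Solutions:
 v(x) = C1 + C2*x + C3*sin(3*sqrt(2)*x/2) + C4*cos(3*sqrt(2)*x/2) + 4*x^3/27


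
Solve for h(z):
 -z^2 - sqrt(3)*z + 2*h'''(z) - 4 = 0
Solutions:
 h(z) = C1 + C2*z + C3*z^2 + z^5/120 + sqrt(3)*z^4/48 + z^3/3


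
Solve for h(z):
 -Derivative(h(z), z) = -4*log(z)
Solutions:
 h(z) = C1 + 4*z*log(z) - 4*z


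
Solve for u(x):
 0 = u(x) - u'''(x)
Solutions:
 u(x) = C3*exp(x) + (C1*sin(sqrt(3)*x/2) + C2*cos(sqrt(3)*x/2))*exp(-x/2)


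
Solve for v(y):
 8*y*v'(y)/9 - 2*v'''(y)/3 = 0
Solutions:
 v(y) = C1 + Integral(C2*airyai(6^(2/3)*y/3) + C3*airybi(6^(2/3)*y/3), y)


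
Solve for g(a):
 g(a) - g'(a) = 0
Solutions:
 g(a) = C1*exp(a)


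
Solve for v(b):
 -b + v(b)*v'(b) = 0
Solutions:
 v(b) = -sqrt(C1 + b^2)
 v(b) = sqrt(C1 + b^2)


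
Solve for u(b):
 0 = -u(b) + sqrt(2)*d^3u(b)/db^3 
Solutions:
 u(b) = C3*exp(2^(5/6)*b/2) + (C1*sin(2^(5/6)*sqrt(3)*b/4) + C2*cos(2^(5/6)*sqrt(3)*b/4))*exp(-2^(5/6)*b/4)


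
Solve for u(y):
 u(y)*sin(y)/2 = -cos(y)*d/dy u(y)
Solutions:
 u(y) = C1*sqrt(cos(y))


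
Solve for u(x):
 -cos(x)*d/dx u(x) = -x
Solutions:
 u(x) = C1 + Integral(x/cos(x), x)


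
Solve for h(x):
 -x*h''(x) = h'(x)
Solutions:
 h(x) = C1 + C2*log(x)


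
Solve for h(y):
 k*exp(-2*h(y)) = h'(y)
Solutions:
 h(y) = log(-sqrt(C1 + 2*k*y))
 h(y) = log(C1 + 2*k*y)/2


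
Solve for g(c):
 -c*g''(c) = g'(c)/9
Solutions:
 g(c) = C1 + C2*c^(8/9)


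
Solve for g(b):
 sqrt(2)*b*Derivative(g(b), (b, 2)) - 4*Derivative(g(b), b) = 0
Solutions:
 g(b) = C1 + C2*b^(1 + 2*sqrt(2))


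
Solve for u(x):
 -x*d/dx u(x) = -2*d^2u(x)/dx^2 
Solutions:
 u(x) = C1 + C2*erfi(x/2)


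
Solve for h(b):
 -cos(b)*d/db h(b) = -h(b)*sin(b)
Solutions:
 h(b) = C1/cos(b)


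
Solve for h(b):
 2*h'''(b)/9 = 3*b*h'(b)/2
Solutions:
 h(b) = C1 + Integral(C2*airyai(3*2^(1/3)*b/2) + C3*airybi(3*2^(1/3)*b/2), b)


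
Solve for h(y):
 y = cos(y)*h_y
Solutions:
 h(y) = C1 + Integral(y/cos(y), y)


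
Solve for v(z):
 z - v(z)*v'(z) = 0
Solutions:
 v(z) = -sqrt(C1 + z^2)
 v(z) = sqrt(C1 + z^2)


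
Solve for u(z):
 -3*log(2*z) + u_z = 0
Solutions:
 u(z) = C1 + 3*z*log(z) - 3*z + z*log(8)


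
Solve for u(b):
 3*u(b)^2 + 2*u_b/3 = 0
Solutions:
 u(b) = 2/(C1 + 9*b)


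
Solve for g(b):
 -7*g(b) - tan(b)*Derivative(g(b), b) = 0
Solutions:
 g(b) = C1/sin(b)^7


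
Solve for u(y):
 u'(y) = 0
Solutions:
 u(y) = C1


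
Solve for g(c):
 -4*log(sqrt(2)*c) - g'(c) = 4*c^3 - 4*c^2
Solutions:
 g(c) = C1 - c^4 + 4*c^3/3 - 4*c*log(c) - c*log(4) + 4*c


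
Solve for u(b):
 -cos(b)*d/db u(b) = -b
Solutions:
 u(b) = C1 + Integral(b/cos(b), b)


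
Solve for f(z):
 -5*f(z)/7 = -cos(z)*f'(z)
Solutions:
 f(z) = C1*(sin(z) + 1)^(5/14)/(sin(z) - 1)^(5/14)


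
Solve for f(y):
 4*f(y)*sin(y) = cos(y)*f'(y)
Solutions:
 f(y) = C1/cos(y)^4


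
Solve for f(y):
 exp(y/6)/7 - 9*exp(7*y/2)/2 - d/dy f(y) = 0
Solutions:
 f(y) = C1 + 6*exp(y/6)/7 - 9*exp(7*y/2)/7


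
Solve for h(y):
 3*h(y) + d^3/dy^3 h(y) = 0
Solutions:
 h(y) = C3*exp(-3^(1/3)*y) + (C1*sin(3^(5/6)*y/2) + C2*cos(3^(5/6)*y/2))*exp(3^(1/3)*y/2)


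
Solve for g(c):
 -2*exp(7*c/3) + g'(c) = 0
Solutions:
 g(c) = C1 + 6*exp(7*c/3)/7


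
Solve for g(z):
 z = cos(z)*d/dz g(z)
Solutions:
 g(z) = C1 + Integral(z/cos(z), z)


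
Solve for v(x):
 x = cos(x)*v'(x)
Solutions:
 v(x) = C1 + Integral(x/cos(x), x)


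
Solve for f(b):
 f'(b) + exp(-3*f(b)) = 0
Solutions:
 f(b) = log(C1 - 3*b)/3
 f(b) = log((-3^(1/3) - 3^(5/6)*I)*(C1 - b)^(1/3)/2)
 f(b) = log((-3^(1/3) + 3^(5/6)*I)*(C1 - b)^(1/3)/2)


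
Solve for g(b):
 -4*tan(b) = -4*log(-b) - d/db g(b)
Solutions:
 g(b) = C1 - 4*b*log(-b) + 4*b - 4*log(cos(b))


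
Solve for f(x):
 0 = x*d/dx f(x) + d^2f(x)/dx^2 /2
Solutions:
 f(x) = C1 + C2*erf(x)


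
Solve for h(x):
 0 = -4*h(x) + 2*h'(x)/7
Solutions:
 h(x) = C1*exp(14*x)


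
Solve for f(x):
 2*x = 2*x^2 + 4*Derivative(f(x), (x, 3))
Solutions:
 f(x) = C1 + C2*x + C3*x^2 - x^5/120 + x^4/48


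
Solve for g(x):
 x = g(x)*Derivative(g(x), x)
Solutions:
 g(x) = -sqrt(C1 + x^2)
 g(x) = sqrt(C1 + x^2)


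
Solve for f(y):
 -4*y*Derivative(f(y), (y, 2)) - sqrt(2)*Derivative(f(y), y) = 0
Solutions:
 f(y) = C1 + C2*y^(1 - sqrt(2)/4)


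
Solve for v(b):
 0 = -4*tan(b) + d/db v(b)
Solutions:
 v(b) = C1 - 4*log(cos(b))


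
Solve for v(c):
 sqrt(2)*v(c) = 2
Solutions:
 v(c) = sqrt(2)


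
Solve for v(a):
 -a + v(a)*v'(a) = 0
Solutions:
 v(a) = -sqrt(C1 + a^2)
 v(a) = sqrt(C1 + a^2)


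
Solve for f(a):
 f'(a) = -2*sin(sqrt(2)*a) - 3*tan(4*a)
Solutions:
 f(a) = C1 + 3*log(cos(4*a))/4 + sqrt(2)*cos(sqrt(2)*a)


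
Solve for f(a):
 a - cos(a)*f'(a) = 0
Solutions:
 f(a) = C1 + Integral(a/cos(a), a)


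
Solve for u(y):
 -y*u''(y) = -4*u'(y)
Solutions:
 u(y) = C1 + C2*y^5


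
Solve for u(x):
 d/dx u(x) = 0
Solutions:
 u(x) = C1


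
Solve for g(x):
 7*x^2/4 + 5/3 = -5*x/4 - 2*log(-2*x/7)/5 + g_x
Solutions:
 g(x) = C1 + 7*x^3/12 + 5*x^2/8 + 2*x*log(-x)/5 + x*(-6*log(7) + 6*log(2) + 19)/15


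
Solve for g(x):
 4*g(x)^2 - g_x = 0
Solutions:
 g(x) = -1/(C1 + 4*x)


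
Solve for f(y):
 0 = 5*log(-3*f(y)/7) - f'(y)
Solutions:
 -Integral(1/(log(-_y) - log(7) + log(3)), (_y, f(y)))/5 = C1 - y


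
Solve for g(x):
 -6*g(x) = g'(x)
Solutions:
 g(x) = C1*exp(-6*x)


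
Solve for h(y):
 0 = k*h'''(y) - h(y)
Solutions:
 h(y) = C1*exp(y*(1/k)^(1/3)) + C2*exp(y*(-1 + sqrt(3)*I)*(1/k)^(1/3)/2) + C3*exp(-y*(1 + sqrt(3)*I)*(1/k)^(1/3)/2)


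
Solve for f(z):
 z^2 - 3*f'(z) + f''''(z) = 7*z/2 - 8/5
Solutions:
 f(z) = C1 + C4*exp(3^(1/3)*z) + z^3/9 - 7*z^2/12 + 8*z/15 + (C2*sin(3^(5/6)*z/2) + C3*cos(3^(5/6)*z/2))*exp(-3^(1/3)*z/2)


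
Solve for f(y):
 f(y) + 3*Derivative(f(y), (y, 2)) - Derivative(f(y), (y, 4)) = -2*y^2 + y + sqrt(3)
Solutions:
 f(y) = C1*exp(-sqrt(2)*y*sqrt(3 + sqrt(13))/2) + C2*exp(sqrt(2)*y*sqrt(3 + sqrt(13))/2) + C3*sin(sqrt(2)*y*sqrt(-3 + sqrt(13))/2) + C4*cos(sqrt(2)*y*sqrt(-3 + sqrt(13))/2) - 2*y^2 + y + sqrt(3) + 12


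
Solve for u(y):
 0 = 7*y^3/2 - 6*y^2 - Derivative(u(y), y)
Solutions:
 u(y) = C1 + 7*y^4/8 - 2*y^3


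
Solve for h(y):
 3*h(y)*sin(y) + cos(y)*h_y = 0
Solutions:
 h(y) = C1*cos(y)^3


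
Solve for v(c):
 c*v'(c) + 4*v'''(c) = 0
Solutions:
 v(c) = C1 + Integral(C2*airyai(-2^(1/3)*c/2) + C3*airybi(-2^(1/3)*c/2), c)


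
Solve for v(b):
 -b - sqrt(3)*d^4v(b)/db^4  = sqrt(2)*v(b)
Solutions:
 v(b) = -sqrt(2)*b/2 + (C1*sin(2^(5/8)*3^(7/8)*b/6) + C2*cos(2^(5/8)*3^(7/8)*b/6))*exp(-2^(5/8)*3^(7/8)*b/6) + (C3*sin(2^(5/8)*3^(7/8)*b/6) + C4*cos(2^(5/8)*3^(7/8)*b/6))*exp(2^(5/8)*3^(7/8)*b/6)


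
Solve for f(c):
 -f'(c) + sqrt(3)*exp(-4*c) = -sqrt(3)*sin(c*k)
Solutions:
 f(c) = C1 - sqrt(3)*exp(-4*c)/4 - sqrt(3)*cos(c*k)/k


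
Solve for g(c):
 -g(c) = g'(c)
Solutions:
 g(c) = C1*exp(-c)


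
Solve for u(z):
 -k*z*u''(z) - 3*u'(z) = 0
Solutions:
 u(z) = C1 + z^(((re(k) - 3)*re(k) + im(k)^2)/(re(k)^2 + im(k)^2))*(C2*sin(3*log(z)*Abs(im(k))/(re(k)^2 + im(k)^2)) + C3*cos(3*log(z)*im(k)/(re(k)^2 + im(k)^2)))


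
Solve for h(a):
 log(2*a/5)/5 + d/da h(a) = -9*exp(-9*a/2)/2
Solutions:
 h(a) = C1 - a*log(a)/5 + a*(-log(2) + 1 + log(5))/5 + exp(-9*a/2)


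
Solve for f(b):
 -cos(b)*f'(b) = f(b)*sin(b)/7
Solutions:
 f(b) = C1*cos(b)^(1/7)


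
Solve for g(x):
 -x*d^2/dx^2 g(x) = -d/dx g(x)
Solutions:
 g(x) = C1 + C2*x^2


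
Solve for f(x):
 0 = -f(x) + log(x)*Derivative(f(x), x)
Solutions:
 f(x) = C1*exp(li(x))


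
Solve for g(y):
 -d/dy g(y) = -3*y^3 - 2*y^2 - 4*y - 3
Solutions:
 g(y) = C1 + 3*y^4/4 + 2*y^3/3 + 2*y^2 + 3*y


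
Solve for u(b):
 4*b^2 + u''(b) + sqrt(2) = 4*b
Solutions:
 u(b) = C1 + C2*b - b^4/3 + 2*b^3/3 - sqrt(2)*b^2/2


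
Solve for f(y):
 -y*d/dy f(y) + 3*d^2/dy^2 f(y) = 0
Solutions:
 f(y) = C1 + C2*erfi(sqrt(6)*y/6)


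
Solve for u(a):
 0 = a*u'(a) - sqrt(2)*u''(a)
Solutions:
 u(a) = C1 + C2*erfi(2^(1/4)*a/2)


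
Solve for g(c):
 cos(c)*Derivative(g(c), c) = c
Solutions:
 g(c) = C1 + Integral(c/cos(c), c)


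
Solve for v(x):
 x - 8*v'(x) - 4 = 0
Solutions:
 v(x) = C1 + x^2/16 - x/2


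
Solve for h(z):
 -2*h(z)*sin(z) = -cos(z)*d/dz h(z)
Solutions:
 h(z) = C1/cos(z)^2


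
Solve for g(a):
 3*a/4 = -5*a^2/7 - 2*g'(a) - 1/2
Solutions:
 g(a) = C1 - 5*a^3/42 - 3*a^2/16 - a/4


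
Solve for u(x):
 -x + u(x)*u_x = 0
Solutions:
 u(x) = -sqrt(C1 + x^2)
 u(x) = sqrt(C1 + x^2)


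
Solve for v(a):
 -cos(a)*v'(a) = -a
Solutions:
 v(a) = C1 + Integral(a/cos(a), a)


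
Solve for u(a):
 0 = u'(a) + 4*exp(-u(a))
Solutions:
 u(a) = log(C1 - 4*a)


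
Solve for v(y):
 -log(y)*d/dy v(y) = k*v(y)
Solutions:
 v(y) = C1*exp(-k*li(y))


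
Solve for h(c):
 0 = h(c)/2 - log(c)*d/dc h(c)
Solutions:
 h(c) = C1*exp(li(c)/2)


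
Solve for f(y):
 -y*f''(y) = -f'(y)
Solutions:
 f(y) = C1 + C2*y^2


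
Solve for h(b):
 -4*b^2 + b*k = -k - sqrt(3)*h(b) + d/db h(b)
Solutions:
 h(b) = C1*exp(sqrt(3)*b) + 4*sqrt(3)*b^2/3 - sqrt(3)*b*k/3 + 8*b/3 - sqrt(3)*k/3 - k/3 + 8*sqrt(3)/9


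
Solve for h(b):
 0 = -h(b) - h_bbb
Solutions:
 h(b) = C3*exp(-b) + (C1*sin(sqrt(3)*b/2) + C2*cos(sqrt(3)*b/2))*exp(b/2)


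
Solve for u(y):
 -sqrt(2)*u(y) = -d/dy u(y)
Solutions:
 u(y) = C1*exp(sqrt(2)*y)


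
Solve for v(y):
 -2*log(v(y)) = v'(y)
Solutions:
 li(v(y)) = C1 - 2*y


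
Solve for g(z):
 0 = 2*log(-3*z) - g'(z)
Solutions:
 g(z) = C1 + 2*z*log(-z) + 2*z*(-1 + log(3))


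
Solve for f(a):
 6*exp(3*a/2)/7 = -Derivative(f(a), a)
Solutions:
 f(a) = C1 - 4*exp(3*a/2)/7


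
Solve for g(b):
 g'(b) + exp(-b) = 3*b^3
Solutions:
 g(b) = C1 + 3*b^4/4 + exp(-b)


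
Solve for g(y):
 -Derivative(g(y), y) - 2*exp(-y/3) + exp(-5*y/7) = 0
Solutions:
 g(y) = C1 + 6*exp(-y/3) - 7*exp(-5*y/7)/5


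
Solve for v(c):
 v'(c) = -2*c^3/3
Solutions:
 v(c) = C1 - c^4/6


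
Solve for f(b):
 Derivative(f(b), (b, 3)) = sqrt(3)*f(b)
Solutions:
 f(b) = C3*exp(3^(1/6)*b) + (C1*sin(3^(2/3)*b/2) + C2*cos(3^(2/3)*b/2))*exp(-3^(1/6)*b/2)


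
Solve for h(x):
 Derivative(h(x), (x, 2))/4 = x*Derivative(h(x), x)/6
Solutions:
 h(x) = C1 + C2*erfi(sqrt(3)*x/3)


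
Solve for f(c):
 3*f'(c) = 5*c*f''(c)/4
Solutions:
 f(c) = C1 + C2*c^(17/5)


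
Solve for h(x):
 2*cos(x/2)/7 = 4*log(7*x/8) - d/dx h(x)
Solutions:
 h(x) = C1 + 4*x*log(x) - 12*x*log(2) - 4*x + 4*x*log(7) - 4*sin(x/2)/7


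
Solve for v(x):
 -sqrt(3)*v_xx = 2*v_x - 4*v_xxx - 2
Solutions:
 v(x) = C1 + C2*exp(x*(sqrt(3) + sqrt(35))/8) + C3*exp(x*(-sqrt(35) + sqrt(3))/8) + x


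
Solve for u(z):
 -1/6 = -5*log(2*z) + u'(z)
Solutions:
 u(z) = C1 + 5*z*log(z) - 31*z/6 + z*log(32)


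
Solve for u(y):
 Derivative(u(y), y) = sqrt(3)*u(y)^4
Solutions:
 u(y) = (-1/(C1 + 3*sqrt(3)*y))^(1/3)
 u(y) = (-1/(C1 + sqrt(3)*y))^(1/3)*(-3^(2/3) - 3*3^(1/6)*I)/6
 u(y) = (-1/(C1 + sqrt(3)*y))^(1/3)*(-3^(2/3) + 3*3^(1/6)*I)/6


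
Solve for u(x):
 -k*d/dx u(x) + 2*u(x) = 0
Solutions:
 u(x) = C1*exp(2*x/k)


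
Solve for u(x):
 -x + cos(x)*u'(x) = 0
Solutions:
 u(x) = C1 + Integral(x/cos(x), x)


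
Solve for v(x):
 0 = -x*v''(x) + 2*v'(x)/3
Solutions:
 v(x) = C1 + C2*x^(5/3)


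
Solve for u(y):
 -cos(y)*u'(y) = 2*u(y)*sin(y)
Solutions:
 u(y) = C1*cos(y)^2


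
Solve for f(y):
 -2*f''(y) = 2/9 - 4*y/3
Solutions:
 f(y) = C1 + C2*y + y^3/9 - y^2/18


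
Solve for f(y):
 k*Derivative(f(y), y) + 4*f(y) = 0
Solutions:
 f(y) = C1*exp(-4*y/k)


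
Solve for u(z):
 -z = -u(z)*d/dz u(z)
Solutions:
 u(z) = -sqrt(C1 + z^2)
 u(z) = sqrt(C1 + z^2)


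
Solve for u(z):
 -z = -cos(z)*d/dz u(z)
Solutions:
 u(z) = C1 + Integral(z/cos(z), z)


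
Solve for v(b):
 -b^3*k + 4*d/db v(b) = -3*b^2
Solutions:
 v(b) = C1 + b^4*k/16 - b^3/4


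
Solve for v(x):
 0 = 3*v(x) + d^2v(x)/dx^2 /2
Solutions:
 v(x) = C1*sin(sqrt(6)*x) + C2*cos(sqrt(6)*x)


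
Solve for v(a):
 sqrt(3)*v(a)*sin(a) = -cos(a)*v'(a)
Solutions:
 v(a) = C1*cos(a)^(sqrt(3))


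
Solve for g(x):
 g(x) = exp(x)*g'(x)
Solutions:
 g(x) = C1*exp(-exp(-x))


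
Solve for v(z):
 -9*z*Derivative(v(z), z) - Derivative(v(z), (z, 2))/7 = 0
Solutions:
 v(z) = C1 + C2*erf(3*sqrt(14)*z/2)


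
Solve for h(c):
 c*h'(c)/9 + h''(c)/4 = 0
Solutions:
 h(c) = C1 + C2*erf(sqrt(2)*c/3)


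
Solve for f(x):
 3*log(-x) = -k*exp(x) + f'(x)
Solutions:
 f(x) = C1 + k*exp(x) + 3*x*log(-x) - 3*x


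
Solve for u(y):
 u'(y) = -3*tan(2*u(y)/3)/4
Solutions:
 u(y) = -3*asin(C1*exp(-y/2))/2 + 3*pi/2
 u(y) = 3*asin(C1*exp(-y/2))/2


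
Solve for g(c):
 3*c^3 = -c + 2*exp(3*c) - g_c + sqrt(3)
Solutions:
 g(c) = C1 - 3*c^4/4 - c^2/2 + sqrt(3)*c + 2*exp(3*c)/3


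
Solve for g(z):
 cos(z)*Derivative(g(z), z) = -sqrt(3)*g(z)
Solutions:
 g(z) = C1*(sin(z) - 1)^(sqrt(3)/2)/(sin(z) + 1)^(sqrt(3)/2)


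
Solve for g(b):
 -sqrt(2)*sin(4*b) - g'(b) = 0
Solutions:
 g(b) = C1 + sqrt(2)*cos(4*b)/4


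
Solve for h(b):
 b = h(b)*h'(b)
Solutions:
 h(b) = -sqrt(C1 + b^2)
 h(b) = sqrt(C1 + b^2)


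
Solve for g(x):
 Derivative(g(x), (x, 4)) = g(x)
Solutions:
 g(x) = C1*exp(-x) + C2*exp(x) + C3*sin(x) + C4*cos(x)


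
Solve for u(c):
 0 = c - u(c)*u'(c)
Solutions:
 u(c) = -sqrt(C1 + c^2)
 u(c) = sqrt(C1 + c^2)


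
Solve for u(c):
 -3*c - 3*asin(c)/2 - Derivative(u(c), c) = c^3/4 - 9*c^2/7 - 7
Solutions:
 u(c) = C1 - c^4/16 + 3*c^3/7 - 3*c^2/2 - 3*c*asin(c)/2 + 7*c - 3*sqrt(1 - c^2)/2


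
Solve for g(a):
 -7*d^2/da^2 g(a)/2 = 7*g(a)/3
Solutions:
 g(a) = C1*sin(sqrt(6)*a/3) + C2*cos(sqrt(6)*a/3)


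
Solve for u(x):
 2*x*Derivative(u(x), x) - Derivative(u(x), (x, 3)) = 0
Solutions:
 u(x) = C1 + Integral(C2*airyai(2^(1/3)*x) + C3*airybi(2^(1/3)*x), x)


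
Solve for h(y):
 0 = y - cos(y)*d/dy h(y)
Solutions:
 h(y) = C1 + Integral(y/cos(y), y)


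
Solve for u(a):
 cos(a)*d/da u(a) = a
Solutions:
 u(a) = C1 + Integral(a/cos(a), a)


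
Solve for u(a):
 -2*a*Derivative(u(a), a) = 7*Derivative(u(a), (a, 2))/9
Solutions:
 u(a) = C1 + C2*erf(3*sqrt(7)*a/7)


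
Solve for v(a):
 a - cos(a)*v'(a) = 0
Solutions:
 v(a) = C1 + Integral(a/cos(a), a)


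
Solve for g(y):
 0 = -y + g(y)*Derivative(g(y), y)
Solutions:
 g(y) = -sqrt(C1 + y^2)
 g(y) = sqrt(C1 + y^2)


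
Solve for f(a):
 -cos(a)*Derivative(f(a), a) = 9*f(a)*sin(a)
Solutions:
 f(a) = C1*cos(a)^9


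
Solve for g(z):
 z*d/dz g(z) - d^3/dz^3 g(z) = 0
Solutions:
 g(z) = C1 + Integral(C2*airyai(z) + C3*airybi(z), z)


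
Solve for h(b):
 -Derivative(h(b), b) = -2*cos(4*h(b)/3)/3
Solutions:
 -2*b/3 - 3*log(sin(4*h(b)/3) - 1)/8 + 3*log(sin(4*h(b)/3) + 1)/8 = C1


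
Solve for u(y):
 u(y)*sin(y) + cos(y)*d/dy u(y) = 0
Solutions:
 u(y) = C1*cos(y)


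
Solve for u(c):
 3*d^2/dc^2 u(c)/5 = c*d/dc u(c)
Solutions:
 u(c) = C1 + C2*erfi(sqrt(30)*c/6)


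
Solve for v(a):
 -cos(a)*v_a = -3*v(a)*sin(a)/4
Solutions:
 v(a) = C1/cos(a)^(3/4)


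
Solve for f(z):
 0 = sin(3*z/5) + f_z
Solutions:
 f(z) = C1 + 5*cos(3*z/5)/3


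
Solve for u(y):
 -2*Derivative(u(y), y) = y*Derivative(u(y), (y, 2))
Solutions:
 u(y) = C1 + C2/y


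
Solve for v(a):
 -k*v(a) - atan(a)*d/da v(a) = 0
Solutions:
 v(a) = C1*exp(-k*Integral(1/atan(a), a))


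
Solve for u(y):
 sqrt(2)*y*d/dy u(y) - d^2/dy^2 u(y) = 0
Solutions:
 u(y) = C1 + C2*erfi(2^(3/4)*y/2)


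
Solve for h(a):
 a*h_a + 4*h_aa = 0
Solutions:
 h(a) = C1 + C2*erf(sqrt(2)*a/4)


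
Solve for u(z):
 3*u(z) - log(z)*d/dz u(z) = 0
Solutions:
 u(z) = C1*exp(3*li(z))


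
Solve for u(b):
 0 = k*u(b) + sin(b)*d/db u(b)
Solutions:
 u(b) = C1*exp(k*(-log(cos(b) - 1) + log(cos(b) + 1))/2)


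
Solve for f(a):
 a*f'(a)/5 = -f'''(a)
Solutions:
 f(a) = C1 + Integral(C2*airyai(-5^(2/3)*a/5) + C3*airybi(-5^(2/3)*a/5), a)


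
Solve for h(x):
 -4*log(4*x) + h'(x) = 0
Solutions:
 h(x) = C1 + 4*x*log(x) - 4*x + x*log(256)


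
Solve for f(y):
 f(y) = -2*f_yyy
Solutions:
 f(y) = C3*exp(-2^(2/3)*y/2) + (C1*sin(2^(2/3)*sqrt(3)*y/4) + C2*cos(2^(2/3)*sqrt(3)*y/4))*exp(2^(2/3)*y/4)


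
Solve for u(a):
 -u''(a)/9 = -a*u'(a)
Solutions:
 u(a) = C1 + C2*erfi(3*sqrt(2)*a/2)


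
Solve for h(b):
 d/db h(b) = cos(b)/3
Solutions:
 h(b) = C1 + sin(b)/3


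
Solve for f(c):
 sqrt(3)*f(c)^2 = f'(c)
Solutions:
 f(c) = -1/(C1 + sqrt(3)*c)


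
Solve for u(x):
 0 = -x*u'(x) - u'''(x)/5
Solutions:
 u(x) = C1 + Integral(C2*airyai(-5^(1/3)*x) + C3*airybi(-5^(1/3)*x), x)


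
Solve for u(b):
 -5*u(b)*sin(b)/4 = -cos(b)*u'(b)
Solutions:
 u(b) = C1/cos(b)^(5/4)


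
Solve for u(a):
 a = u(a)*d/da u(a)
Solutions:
 u(a) = -sqrt(C1 + a^2)
 u(a) = sqrt(C1 + a^2)


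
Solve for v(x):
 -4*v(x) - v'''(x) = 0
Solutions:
 v(x) = C3*exp(-2^(2/3)*x) + (C1*sin(2^(2/3)*sqrt(3)*x/2) + C2*cos(2^(2/3)*sqrt(3)*x/2))*exp(2^(2/3)*x/2)


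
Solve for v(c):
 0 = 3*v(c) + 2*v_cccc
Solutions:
 v(c) = (C1*sin(6^(1/4)*c/2) + C2*cos(6^(1/4)*c/2))*exp(-6^(1/4)*c/2) + (C3*sin(6^(1/4)*c/2) + C4*cos(6^(1/4)*c/2))*exp(6^(1/4)*c/2)


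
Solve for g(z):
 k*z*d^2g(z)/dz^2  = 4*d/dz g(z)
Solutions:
 g(z) = C1 + z^(((re(k) + 4)*re(k) + im(k)^2)/(re(k)^2 + im(k)^2))*(C2*sin(4*log(z)*Abs(im(k))/(re(k)^2 + im(k)^2)) + C3*cos(4*log(z)*im(k)/(re(k)^2 + im(k)^2)))


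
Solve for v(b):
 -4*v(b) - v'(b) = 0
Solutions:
 v(b) = C1*exp(-4*b)


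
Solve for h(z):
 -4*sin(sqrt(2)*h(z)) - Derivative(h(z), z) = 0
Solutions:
 h(z) = sqrt(2)*(pi - acos((-exp(2*sqrt(2)*C1) - exp(8*sqrt(2)*z))/(exp(2*sqrt(2)*C1) - exp(8*sqrt(2)*z)))/2)
 h(z) = sqrt(2)*acos((-exp(2*sqrt(2)*C1) - exp(8*sqrt(2)*z))/(exp(2*sqrt(2)*C1) - exp(8*sqrt(2)*z)))/2


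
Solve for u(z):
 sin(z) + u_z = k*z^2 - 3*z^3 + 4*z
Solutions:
 u(z) = C1 + k*z^3/3 - 3*z^4/4 + 2*z^2 + cos(z)


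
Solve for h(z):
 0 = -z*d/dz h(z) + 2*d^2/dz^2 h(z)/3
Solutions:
 h(z) = C1 + C2*erfi(sqrt(3)*z/2)


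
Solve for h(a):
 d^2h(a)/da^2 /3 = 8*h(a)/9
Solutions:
 h(a) = C1*exp(-2*sqrt(6)*a/3) + C2*exp(2*sqrt(6)*a/3)


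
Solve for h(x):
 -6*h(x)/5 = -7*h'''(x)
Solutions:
 h(x) = C3*exp(35^(2/3)*6^(1/3)*x/35) + (C1*sin(2^(1/3)*3^(5/6)*35^(2/3)*x/70) + C2*cos(2^(1/3)*3^(5/6)*35^(2/3)*x/70))*exp(-35^(2/3)*6^(1/3)*x/70)


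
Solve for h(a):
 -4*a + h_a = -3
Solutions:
 h(a) = C1 + 2*a^2 - 3*a


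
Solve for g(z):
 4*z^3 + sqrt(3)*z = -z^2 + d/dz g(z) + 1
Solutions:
 g(z) = C1 + z^4 + z^3/3 + sqrt(3)*z^2/2 - z


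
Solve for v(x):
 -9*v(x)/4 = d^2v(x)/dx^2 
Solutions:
 v(x) = C1*sin(3*x/2) + C2*cos(3*x/2)


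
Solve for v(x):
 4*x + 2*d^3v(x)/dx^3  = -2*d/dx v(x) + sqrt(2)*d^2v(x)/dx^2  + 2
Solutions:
 v(x) = C1 - x^2 - sqrt(2)*x + x + (C2*sin(sqrt(14)*x/4) + C3*cos(sqrt(14)*x/4))*exp(sqrt(2)*x/4)


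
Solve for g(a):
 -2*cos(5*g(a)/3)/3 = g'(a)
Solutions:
 2*a/3 - 3*log(sin(5*g(a)/3) - 1)/10 + 3*log(sin(5*g(a)/3) + 1)/10 = C1


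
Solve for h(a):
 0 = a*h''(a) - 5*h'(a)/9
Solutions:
 h(a) = C1 + C2*a^(14/9)


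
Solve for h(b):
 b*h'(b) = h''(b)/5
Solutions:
 h(b) = C1 + C2*erfi(sqrt(10)*b/2)


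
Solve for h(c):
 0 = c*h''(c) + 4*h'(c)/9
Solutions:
 h(c) = C1 + C2*c^(5/9)


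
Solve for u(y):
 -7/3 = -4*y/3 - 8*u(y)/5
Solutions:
 u(y) = 35/24 - 5*y/6


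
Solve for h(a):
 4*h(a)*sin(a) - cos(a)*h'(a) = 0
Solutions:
 h(a) = C1/cos(a)^4


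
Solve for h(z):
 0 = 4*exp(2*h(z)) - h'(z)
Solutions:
 h(z) = log(-sqrt(-1/(C1 + 4*z))) - log(2)/2
 h(z) = log(-1/(C1 + 4*z))/2 - log(2)/2


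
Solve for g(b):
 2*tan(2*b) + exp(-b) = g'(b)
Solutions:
 g(b) = C1 + log(tan(2*b)^2 + 1)/2 - exp(-b)


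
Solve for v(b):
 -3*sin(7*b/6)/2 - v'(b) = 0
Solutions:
 v(b) = C1 + 9*cos(7*b/6)/7


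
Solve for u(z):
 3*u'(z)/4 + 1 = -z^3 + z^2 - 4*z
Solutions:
 u(z) = C1 - z^4/3 + 4*z^3/9 - 8*z^2/3 - 4*z/3


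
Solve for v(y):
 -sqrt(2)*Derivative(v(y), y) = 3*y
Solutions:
 v(y) = C1 - 3*sqrt(2)*y^2/4


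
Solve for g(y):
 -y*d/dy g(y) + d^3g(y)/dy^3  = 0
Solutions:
 g(y) = C1 + Integral(C2*airyai(y) + C3*airybi(y), y)


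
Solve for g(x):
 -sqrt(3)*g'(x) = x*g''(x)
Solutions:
 g(x) = C1 + C2*x^(1 - sqrt(3))


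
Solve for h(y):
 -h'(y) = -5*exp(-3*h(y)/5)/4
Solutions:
 h(y) = 5*log(C1 + 3*y/4)/3
 h(y) = 5*log((-150^(1/3) - 3^(5/6)*50^(1/3)*I)*(C1 + 5*y)^(1/3)/20)
 h(y) = 5*log((-150^(1/3) + 3^(5/6)*50^(1/3)*I)*(C1 + 5*y)^(1/3)/20)


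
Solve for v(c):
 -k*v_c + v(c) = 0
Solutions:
 v(c) = C1*exp(c/k)


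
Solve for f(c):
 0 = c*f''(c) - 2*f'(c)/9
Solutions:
 f(c) = C1 + C2*c^(11/9)


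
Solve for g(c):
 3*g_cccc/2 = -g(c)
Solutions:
 g(c) = (C1*sin(6^(3/4)*c/6) + C2*cos(6^(3/4)*c/6))*exp(-6^(3/4)*c/6) + (C3*sin(6^(3/4)*c/6) + C4*cos(6^(3/4)*c/6))*exp(6^(3/4)*c/6)


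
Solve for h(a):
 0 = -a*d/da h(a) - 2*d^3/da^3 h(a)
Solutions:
 h(a) = C1 + Integral(C2*airyai(-2^(2/3)*a/2) + C3*airybi(-2^(2/3)*a/2), a)


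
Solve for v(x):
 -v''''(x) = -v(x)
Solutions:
 v(x) = C1*exp(-x) + C2*exp(x) + C3*sin(x) + C4*cos(x)


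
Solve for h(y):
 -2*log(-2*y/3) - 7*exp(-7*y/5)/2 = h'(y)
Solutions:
 h(y) = C1 - 2*y*log(-y) + 2*y*(-log(2) + 1 + log(3)) + 5*exp(-7*y/5)/2


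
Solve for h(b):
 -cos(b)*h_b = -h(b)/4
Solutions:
 h(b) = C1*(sin(b) + 1)^(1/8)/(sin(b) - 1)^(1/8)


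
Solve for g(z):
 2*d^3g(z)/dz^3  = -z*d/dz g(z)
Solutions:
 g(z) = C1 + Integral(C2*airyai(-2^(2/3)*z/2) + C3*airybi(-2^(2/3)*z/2), z)


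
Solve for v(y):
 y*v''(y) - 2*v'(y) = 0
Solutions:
 v(y) = C1 + C2*y^3


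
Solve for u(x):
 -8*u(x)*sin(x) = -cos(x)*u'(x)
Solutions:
 u(x) = C1/cos(x)^8


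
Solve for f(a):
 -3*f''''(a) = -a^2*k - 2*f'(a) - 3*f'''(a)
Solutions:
 f(a) = C1 + C2*exp(a*(-(3*sqrt(11) + 10)^(1/3) - 1/(3*sqrt(11) + 10)^(1/3) + 2)/6)*sin(sqrt(3)*a*(-(3*sqrt(11) + 10)^(1/3) + (3*sqrt(11) + 10)^(-1/3))/6) + C3*exp(a*(-(3*sqrt(11) + 10)^(1/3) - 1/(3*sqrt(11) + 10)^(1/3) + 2)/6)*cos(sqrt(3)*a*(-(3*sqrt(11) + 10)^(1/3) + (3*sqrt(11) + 10)^(-1/3))/6) + C4*exp(a*((3*sqrt(11) + 10)^(-1/3) + 1 + (3*sqrt(11) + 10)^(1/3))/3) - a^3*k/6 + 3*a*k/2


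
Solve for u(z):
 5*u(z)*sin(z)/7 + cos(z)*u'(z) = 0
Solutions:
 u(z) = C1*cos(z)^(5/7)


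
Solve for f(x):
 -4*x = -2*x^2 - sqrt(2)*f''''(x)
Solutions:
 f(x) = C1 + C2*x + C3*x^2 + C4*x^3 - sqrt(2)*x^6/360 + sqrt(2)*x^5/60


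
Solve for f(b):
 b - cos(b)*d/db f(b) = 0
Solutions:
 f(b) = C1 + Integral(b/cos(b), b)


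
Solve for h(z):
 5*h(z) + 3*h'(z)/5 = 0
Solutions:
 h(z) = C1*exp(-25*z/3)


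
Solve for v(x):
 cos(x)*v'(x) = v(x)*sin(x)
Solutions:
 v(x) = C1/cos(x)


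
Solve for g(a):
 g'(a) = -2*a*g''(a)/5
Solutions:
 g(a) = C1 + C2/a^(3/2)


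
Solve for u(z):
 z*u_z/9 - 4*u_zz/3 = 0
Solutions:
 u(z) = C1 + C2*erfi(sqrt(6)*z/12)


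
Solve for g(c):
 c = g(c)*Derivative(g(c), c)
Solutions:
 g(c) = -sqrt(C1 + c^2)
 g(c) = sqrt(C1 + c^2)


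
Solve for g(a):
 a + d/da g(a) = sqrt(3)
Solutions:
 g(a) = C1 - a^2/2 + sqrt(3)*a


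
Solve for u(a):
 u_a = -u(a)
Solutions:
 u(a) = C1*exp(-a)


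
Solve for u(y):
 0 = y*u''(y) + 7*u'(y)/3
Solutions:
 u(y) = C1 + C2/y^(4/3)


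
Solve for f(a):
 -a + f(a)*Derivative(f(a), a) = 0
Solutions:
 f(a) = -sqrt(C1 + a^2)
 f(a) = sqrt(C1 + a^2)


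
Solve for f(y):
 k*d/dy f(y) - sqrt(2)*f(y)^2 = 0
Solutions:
 f(y) = -k/(C1*k + sqrt(2)*y)


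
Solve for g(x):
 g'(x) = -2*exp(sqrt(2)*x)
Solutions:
 g(x) = C1 - sqrt(2)*exp(sqrt(2)*x)


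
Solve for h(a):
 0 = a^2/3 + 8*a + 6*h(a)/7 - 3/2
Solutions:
 h(a) = -7*a^2/18 - 28*a/3 + 7/4


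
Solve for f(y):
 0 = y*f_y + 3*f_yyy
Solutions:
 f(y) = C1 + Integral(C2*airyai(-3^(2/3)*y/3) + C3*airybi(-3^(2/3)*y/3), y)


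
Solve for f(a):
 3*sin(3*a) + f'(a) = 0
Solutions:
 f(a) = C1 + cos(3*a)


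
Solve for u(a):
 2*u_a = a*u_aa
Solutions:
 u(a) = C1 + C2*a^3


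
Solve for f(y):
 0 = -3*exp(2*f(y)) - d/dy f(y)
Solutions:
 f(y) = log(-sqrt(-1/(C1 - 3*y))) - log(2)/2
 f(y) = log(-1/(C1 - 3*y))/2 - log(2)/2


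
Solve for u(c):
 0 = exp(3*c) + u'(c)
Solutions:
 u(c) = C1 - exp(3*c)/3


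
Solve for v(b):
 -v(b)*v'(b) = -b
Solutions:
 v(b) = -sqrt(C1 + b^2)
 v(b) = sqrt(C1 + b^2)


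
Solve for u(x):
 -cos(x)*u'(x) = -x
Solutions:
 u(x) = C1 + Integral(x/cos(x), x)


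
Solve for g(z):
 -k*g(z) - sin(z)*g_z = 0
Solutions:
 g(z) = C1*exp(k*(-log(cos(z) - 1) + log(cos(z) + 1))/2)


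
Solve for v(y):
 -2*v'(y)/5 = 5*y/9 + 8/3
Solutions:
 v(y) = C1 - 25*y^2/36 - 20*y/3


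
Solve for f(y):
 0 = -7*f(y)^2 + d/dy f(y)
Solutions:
 f(y) = -1/(C1 + 7*y)


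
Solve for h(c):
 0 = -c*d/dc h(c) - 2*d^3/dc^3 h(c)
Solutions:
 h(c) = C1 + Integral(C2*airyai(-2^(2/3)*c/2) + C3*airybi(-2^(2/3)*c/2), c)


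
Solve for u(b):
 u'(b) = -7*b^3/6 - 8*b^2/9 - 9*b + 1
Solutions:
 u(b) = C1 - 7*b^4/24 - 8*b^3/27 - 9*b^2/2 + b


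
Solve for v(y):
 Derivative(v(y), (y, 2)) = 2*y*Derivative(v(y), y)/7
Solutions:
 v(y) = C1 + C2*erfi(sqrt(7)*y/7)


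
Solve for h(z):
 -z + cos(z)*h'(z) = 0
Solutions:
 h(z) = C1 + Integral(z/cos(z), z)


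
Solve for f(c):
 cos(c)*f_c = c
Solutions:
 f(c) = C1 + Integral(c/cos(c), c)


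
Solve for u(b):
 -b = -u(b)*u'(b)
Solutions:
 u(b) = -sqrt(C1 + b^2)
 u(b) = sqrt(C1 + b^2)


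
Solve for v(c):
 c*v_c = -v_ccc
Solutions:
 v(c) = C1 + Integral(C2*airyai(-c) + C3*airybi(-c), c)


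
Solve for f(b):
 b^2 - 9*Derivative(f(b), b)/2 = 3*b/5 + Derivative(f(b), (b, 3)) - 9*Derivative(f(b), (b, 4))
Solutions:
 f(b) = C1 + C2*exp(b*(-2^(1/3)*(81*sqrt(59073) + 19687)^(1/3) - 2*2^(2/3)/(81*sqrt(59073) + 19687)^(1/3) + 4)/108)*sin(2^(1/3)*sqrt(3)*b*(-(81*sqrt(59073) + 19687)^(1/3) + 2*2^(1/3)/(81*sqrt(59073) + 19687)^(1/3))/108) + C3*exp(b*(-2^(1/3)*(81*sqrt(59073) + 19687)^(1/3) - 2*2^(2/3)/(81*sqrt(59073) + 19687)^(1/3) + 4)/108)*cos(2^(1/3)*sqrt(3)*b*(-(81*sqrt(59073) + 19687)^(1/3) + 2*2^(1/3)/(81*sqrt(59073) + 19687)^(1/3))/108) + C4*exp(b*(2*2^(2/3)/(81*sqrt(59073) + 19687)^(1/3) + 2 + 2^(1/3)*(81*sqrt(59073) + 19687)^(1/3))/54) + 2*b^3/27 - b^2/15 - 8*b/81


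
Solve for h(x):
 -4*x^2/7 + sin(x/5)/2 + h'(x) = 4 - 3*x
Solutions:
 h(x) = C1 + 4*x^3/21 - 3*x^2/2 + 4*x + 5*cos(x/5)/2


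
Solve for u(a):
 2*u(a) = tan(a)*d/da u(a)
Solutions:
 u(a) = C1*sin(a)^2


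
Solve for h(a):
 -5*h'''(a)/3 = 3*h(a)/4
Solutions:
 h(a) = C3*exp(-3^(2/3)*50^(1/3)*a/10) + (C1*sin(3*3^(1/6)*50^(1/3)*a/20) + C2*cos(3*3^(1/6)*50^(1/3)*a/20))*exp(3^(2/3)*50^(1/3)*a/20)


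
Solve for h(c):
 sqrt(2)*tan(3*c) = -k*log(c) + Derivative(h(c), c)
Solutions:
 h(c) = C1 + c*k*(log(c) - 1) - sqrt(2)*log(cos(3*c))/3


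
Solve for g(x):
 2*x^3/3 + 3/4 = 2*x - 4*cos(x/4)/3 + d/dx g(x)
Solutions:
 g(x) = C1 + x^4/6 - x^2 + 3*x/4 + 16*sin(x/4)/3


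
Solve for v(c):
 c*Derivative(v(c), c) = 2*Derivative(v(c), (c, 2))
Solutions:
 v(c) = C1 + C2*erfi(c/2)


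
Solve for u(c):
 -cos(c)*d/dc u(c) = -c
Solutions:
 u(c) = C1 + Integral(c/cos(c), c)


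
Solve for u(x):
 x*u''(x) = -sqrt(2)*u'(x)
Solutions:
 u(x) = C1 + C2*x^(1 - sqrt(2))


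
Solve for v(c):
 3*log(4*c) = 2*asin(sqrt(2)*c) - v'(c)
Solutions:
 v(c) = C1 - 3*c*log(c) + 2*c*asin(sqrt(2)*c) - 6*c*log(2) + 3*c + sqrt(2)*sqrt(1 - 2*c^2)


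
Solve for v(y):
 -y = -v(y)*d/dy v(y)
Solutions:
 v(y) = -sqrt(C1 + y^2)
 v(y) = sqrt(C1 + y^2)


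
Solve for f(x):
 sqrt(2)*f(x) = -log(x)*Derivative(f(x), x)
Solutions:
 f(x) = C1*exp(-sqrt(2)*li(x))


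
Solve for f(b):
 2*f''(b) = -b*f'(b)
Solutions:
 f(b) = C1 + C2*erf(b/2)


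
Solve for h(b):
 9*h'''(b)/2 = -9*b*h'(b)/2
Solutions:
 h(b) = C1 + Integral(C2*airyai(-b) + C3*airybi(-b), b)


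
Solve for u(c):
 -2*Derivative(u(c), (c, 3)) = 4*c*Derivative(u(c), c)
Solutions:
 u(c) = C1 + Integral(C2*airyai(-2^(1/3)*c) + C3*airybi(-2^(1/3)*c), c)


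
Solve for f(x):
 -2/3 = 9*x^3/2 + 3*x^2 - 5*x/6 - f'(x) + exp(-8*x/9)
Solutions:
 f(x) = C1 + 9*x^4/8 + x^3 - 5*x^2/12 + 2*x/3 - 9*exp(-8*x/9)/8


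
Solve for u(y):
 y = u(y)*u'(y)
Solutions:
 u(y) = -sqrt(C1 + y^2)
 u(y) = sqrt(C1 + y^2)


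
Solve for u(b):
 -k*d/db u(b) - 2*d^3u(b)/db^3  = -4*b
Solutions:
 u(b) = C1 + C2*exp(-sqrt(2)*b*sqrt(-k)/2) + C3*exp(sqrt(2)*b*sqrt(-k)/2) + 2*b^2/k


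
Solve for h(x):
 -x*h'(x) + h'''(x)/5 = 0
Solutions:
 h(x) = C1 + Integral(C2*airyai(5^(1/3)*x) + C3*airybi(5^(1/3)*x), x)


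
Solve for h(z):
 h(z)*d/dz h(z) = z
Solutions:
 h(z) = -sqrt(C1 + z^2)
 h(z) = sqrt(C1 + z^2)


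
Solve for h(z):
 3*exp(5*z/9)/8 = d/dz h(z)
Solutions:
 h(z) = C1 + 27*exp(5*z/9)/40


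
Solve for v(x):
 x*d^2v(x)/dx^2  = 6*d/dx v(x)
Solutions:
 v(x) = C1 + C2*x^7


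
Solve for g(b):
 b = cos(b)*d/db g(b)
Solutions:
 g(b) = C1 + Integral(b/cos(b), b)


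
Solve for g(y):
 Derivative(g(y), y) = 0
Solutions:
 g(y) = C1


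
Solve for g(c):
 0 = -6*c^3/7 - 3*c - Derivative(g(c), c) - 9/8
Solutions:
 g(c) = C1 - 3*c^4/14 - 3*c^2/2 - 9*c/8


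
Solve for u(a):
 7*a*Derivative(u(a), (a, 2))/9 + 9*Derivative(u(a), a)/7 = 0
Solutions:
 u(a) = C1 + C2/a^(32/49)


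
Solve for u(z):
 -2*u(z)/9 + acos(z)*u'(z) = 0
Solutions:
 u(z) = C1*exp(2*Integral(1/acos(z), z)/9)


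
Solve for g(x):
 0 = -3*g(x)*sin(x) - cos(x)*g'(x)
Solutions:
 g(x) = C1*cos(x)^3


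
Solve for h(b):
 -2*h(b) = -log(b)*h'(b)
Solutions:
 h(b) = C1*exp(2*li(b))


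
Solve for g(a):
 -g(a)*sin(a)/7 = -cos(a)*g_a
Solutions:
 g(a) = C1/cos(a)^(1/7)


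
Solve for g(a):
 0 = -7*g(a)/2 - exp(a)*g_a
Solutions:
 g(a) = C1*exp(7*exp(-a)/2)


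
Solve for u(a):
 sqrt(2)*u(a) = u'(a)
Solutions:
 u(a) = C1*exp(sqrt(2)*a)


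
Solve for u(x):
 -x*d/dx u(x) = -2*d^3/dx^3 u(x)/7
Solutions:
 u(x) = C1 + Integral(C2*airyai(2^(2/3)*7^(1/3)*x/2) + C3*airybi(2^(2/3)*7^(1/3)*x/2), x)


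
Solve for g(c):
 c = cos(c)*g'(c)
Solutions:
 g(c) = C1 + Integral(c/cos(c), c)


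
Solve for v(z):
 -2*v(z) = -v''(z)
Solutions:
 v(z) = C1*exp(-sqrt(2)*z) + C2*exp(sqrt(2)*z)


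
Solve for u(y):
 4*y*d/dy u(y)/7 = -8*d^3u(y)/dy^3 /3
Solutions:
 u(y) = C1 + Integral(C2*airyai(-14^(2/3)*3^(1/3)*y/14) + C3*airybi(-14^(2/3)*3^(1/3)*y/14), y)


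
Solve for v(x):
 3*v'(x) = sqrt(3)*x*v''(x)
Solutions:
 v(x) = C1 + C2*x^(1 + sqrt(3))


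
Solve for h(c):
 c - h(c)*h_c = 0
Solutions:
 h(c) = -sqrt(C1 + c^2)
 h(c) = sqrt(C1 + c^2)


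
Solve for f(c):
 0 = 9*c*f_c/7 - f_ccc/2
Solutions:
 f(c) = C1 + Integral(C2*airyai(18^(1/3)*7^(2/3)*c/7) + C3*airybi(18^(1/3)*7^(2/3)*c/7), c)


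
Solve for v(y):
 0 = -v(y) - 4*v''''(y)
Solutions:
 v(y) = (C1*sin(y/2) + C2*cos(y/2))*exp(-y/2) + (C3*sin(y/2) + C4*cos(y/2))*exp(y/2)


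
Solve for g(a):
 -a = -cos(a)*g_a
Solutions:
 g(a) = C1 + Integral(a/cos(a), a)


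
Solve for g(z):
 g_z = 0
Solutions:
 g(z) = C1


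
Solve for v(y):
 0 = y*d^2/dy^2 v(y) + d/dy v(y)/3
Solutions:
 v(y) = C1 + C2*y^(2/3)


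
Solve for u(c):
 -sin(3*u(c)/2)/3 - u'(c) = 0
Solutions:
 u(c) = -2*acos((-C1 - exp(c))/(C1 - exp(c)))/3 + 4*pi/3
 u(c) = 2*acos((-C1 - exp(c))/(C1 - exp(c)))/3


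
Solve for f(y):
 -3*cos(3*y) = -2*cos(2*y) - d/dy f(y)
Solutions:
 f(y) = C1 - sin(2*y) + sin(3*y)


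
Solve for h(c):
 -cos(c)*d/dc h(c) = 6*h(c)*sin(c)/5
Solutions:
 h(c) = C1*cos(c)^(6/5)


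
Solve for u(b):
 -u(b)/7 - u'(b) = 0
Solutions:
 u(b) = C1*exp(-b/7)


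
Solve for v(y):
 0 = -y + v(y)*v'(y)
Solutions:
 v(y) = -sqrt(C1 + y^2)
 v(y) = sqrt(C1 + y^2)


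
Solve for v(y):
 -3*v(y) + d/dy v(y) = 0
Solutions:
 v(y) = C1*exp(3*y)


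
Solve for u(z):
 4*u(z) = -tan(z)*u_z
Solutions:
 u(z) = C1/sin(z)^4


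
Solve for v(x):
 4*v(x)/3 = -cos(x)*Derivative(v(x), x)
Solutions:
 v(x) = C1*(sin(x) - 1)^(2/3)/(sin(x) + 1)^(2/3)


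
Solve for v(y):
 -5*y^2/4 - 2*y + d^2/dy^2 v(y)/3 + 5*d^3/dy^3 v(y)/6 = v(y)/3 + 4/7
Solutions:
 v(y) = C1*exp(-y*(4/(15*sqrt(1977) + 667)^(1/3) + 4 + (15*sqrt(1977) + 667)^(1/3))/30)*sin(sqrt(3)*y*(-(15*sqrt(1977) + 667)^(1/3) + 4/(15*sqrt(1977) + 667)^(1/3))/30) + C2*exp(-y*(4/(15*sqrt(1977) + 667)^(1/3) + 4 + (15*sqrt(1977) + 667)^(1/3))/30)*cos(sqrt(3)*y*(-(15*sqrt(1977) + 667)^(1/3) + 4/(15*sqrt(1977) + 667)^(1/3))/30) + C3*exp(y*(-2 + 4/(15*sqrt(1977) + 667)^(1/3) + (15*sqrt(1977) + 667)^(1/3))/15) - 15*y^2/4 - 6*y - 129/14


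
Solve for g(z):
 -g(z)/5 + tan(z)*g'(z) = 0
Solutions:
 g(z) = C1*sin(z)^(1/5)


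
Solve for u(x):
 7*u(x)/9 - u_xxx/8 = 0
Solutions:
 u(x) = C3*exp(2*21^(1/3)*x/3) + (C1*sin(3^(5/6)*7^(1/3)*x/3) + C2*cos(3^(5/6)*7^(1/3)*x/3))*exp(-21^(1/3)*x/3)


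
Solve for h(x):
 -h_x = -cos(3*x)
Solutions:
 h(x) = C1 + sin(3*x)/3


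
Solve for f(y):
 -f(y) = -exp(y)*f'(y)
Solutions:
 f(y) = C1*exp(-exp(-y))


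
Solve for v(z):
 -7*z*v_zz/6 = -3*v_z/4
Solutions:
 v(z) = C1 + C2*z^(23/14)


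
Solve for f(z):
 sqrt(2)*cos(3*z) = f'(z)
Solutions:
 f(z) = C1 + sqrt(2)*sin(3*z)/3


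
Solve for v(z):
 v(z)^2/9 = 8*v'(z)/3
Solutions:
 v(z) = -24/(C1 + z)


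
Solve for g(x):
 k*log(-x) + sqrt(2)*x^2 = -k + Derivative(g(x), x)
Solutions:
 g(x) = C1 + k*x*log(-x) + sqrt(2)*x^3/3


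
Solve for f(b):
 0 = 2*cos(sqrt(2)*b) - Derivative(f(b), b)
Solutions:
 f(b) = C1 + sqrt(2)*sin(sqrt(2)*b)


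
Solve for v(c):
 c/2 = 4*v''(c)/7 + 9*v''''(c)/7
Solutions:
 v(c) = C1 + C2*c + C3*sin(2*c/3) + C4*cos(2*c/3) + 7*c^3/48


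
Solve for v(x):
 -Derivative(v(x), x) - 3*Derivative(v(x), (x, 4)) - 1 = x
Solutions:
 v(x) = C1 + C4*exp(-3^(2/3)*x/3) - x^2/2 - x + (C2*sin(3^(1/6)*x/2) + C3*cos(3^(1/6)*x/2))*exp(3^(2/3)*x/6)


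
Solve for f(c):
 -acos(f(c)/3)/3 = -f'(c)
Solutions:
 Integral(1/acos(_y/3), (_y, f(c))) = C1 + c/3


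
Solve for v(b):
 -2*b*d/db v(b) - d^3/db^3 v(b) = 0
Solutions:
 v(b) = C1 + Integral(C2*airyai(-2^(1/3)*b) + C3*airybi(-2^(1/3)*b), b)


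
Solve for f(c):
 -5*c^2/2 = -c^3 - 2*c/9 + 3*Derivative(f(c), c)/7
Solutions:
 f(c) = C1 + 7*c^4/12 - 35*c^3/18 + 7*c^2/27


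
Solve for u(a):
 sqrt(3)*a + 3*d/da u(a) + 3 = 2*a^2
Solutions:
 u(a) = C1 + 2*a^3/9 - sqrt(3)*a^2/6 - a


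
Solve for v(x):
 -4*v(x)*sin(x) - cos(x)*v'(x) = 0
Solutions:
 v(x) = C1*cos(x)^4


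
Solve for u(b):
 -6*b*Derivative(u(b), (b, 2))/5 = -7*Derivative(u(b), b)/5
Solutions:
 u(b) = C1 + C2*b^(13/6)


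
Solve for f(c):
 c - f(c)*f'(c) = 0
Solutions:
 f(c) = -sqrt(C1 + c^2)
 f(c) = sqrt(C1 + c^2)


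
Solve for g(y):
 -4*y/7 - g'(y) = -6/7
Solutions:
 g(y) = C1 - 2*y^2/7 + 6*y/7


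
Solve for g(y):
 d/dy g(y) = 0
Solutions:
 g(y) = C1


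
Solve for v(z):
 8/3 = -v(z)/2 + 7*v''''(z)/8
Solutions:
 v(z) = C1*exp(-sqrt(2)*7^(3/4)*z/7) + C2*exp(sqrt(2)*7^(3/4)*z/7) + C3*sin(sqrt(2)*7^(3/4)*z/7) + C4*cos(sqrt(2)*7^(3/4)*z/7) - 16/3


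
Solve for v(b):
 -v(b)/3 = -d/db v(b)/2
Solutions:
 v(b) = C1*exp(2*b/3)


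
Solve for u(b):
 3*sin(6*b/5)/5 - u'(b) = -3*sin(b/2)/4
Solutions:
 u(b) = C1 - 3*cos(b/2)/2 - cos(6*b/5)/2


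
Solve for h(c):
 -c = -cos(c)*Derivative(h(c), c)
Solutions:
 h(c) = C1 + Integral(c/cos(c), c)


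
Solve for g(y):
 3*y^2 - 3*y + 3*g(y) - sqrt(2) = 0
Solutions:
 g(y) = -y^2 + y + sqrt(2)/3


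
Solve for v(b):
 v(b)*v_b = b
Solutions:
 v(b) = -sqrt(C1 + b^2)
 v(b) = sqrt(C1 + b^2)


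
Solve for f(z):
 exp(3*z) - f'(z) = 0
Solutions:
 f(z) = C1 + exp(3*z)/3


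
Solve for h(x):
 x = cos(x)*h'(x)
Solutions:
 h(x) = C1 + Integral(x/cos(x), x)
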